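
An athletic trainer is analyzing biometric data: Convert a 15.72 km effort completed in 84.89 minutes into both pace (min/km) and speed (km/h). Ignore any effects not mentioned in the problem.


Pace = time / distance = 84.89 min / 15.72 km = 5.4001 min/km
Speed = distance / time_in_hours = 15.72 / 1.4148 hr
Speed = 11.1108 km/h

5.4001 min/km, 11.1108 km/h


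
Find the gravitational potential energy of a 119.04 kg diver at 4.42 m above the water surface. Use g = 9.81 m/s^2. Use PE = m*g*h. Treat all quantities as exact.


PE = m * g * h
PE = 119.04 * 9.81 * 4.42
PE = 1167.7824 * 4.42 = 5161.5982 J

5161.5982 J


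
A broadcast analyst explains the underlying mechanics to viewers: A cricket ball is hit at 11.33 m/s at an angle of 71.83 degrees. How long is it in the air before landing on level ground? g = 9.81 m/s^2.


T = 2*v*sin(theta)/g
sin(theta) = sin(71.83 deg) = 0.9501
T = 2*11.33*0.9501 / 9.81
T = 21.5301 / 9.81 = 2.1947 s

2.1947 s


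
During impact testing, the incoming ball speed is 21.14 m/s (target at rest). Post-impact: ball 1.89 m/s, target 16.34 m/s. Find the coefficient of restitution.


e = (v2_after - v1_after) / (v1_before - v2_before)
Numerator = 16.34 - 1.89 = 14.45
Denominator = 21.14 - 0 = 21.14
e = 14.45 / 21.14 = 0.6835

0.6835


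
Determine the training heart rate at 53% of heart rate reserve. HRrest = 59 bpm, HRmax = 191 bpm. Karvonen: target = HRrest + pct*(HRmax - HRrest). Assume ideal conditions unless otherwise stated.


Target = HRrest + pct*(HRmax - HRrest)
Heart rate reserve = HRmax - HRrest = 191 - 59 = 132 bpm
Fraction = 53% = 0.53
Target = 59 + 0.53 * 132
Target = 59 + 69.96 = 128.96 bpm

128.96 bpm


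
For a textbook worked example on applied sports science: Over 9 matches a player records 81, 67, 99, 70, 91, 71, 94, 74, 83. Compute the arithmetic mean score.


Average = sum / n
Sum = 730
Average = 730 / 9 = 81.1111

81.1111


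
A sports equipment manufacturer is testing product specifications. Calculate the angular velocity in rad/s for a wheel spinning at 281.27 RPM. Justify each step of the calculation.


omega = RPM * 2 * pi / 60
omega = 281.27 * 2 * 3.14159 / 60
omega = 1767.2715 / 60 = 29.4545 rad/s

29.4545 rad/s


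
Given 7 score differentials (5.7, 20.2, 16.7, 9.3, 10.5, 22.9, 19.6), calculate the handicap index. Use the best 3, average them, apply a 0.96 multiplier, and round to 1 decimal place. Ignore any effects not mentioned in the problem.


All differentials: 5.7, 20.2, 16.7, 9.3, 10.5, 22.9, 19.6
Sorted: 5.7, 9.3, 10.5, 16.7, 19.6, 20.2, 22.9
Best 3: 5.7, 9.3, 10.5
Average of best = 25.5 / 3 = 8.5
Raw index = 8.5 * 0.96 = 8.16
Handicap index = round(8.16, 1) = 8.2

8.2


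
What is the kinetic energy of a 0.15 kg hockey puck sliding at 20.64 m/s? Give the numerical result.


KE = 0.5 * m * v^2
KE = 0.5 * 0.15 * 20.64^2
KE = 0.5 * 0.15 * 426.0096 = 31.9507 J

31.9507 J


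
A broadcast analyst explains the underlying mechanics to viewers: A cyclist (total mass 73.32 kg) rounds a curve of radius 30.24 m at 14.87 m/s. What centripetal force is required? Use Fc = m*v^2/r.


Fc = m * v^2 / r
v^2 = 14.87^2 = 221.1169
Fc = 73.32 * 221.1169 / 30.24
Fc = 16212.2911 / 30.24 = 536.1207 N

536.1207 N


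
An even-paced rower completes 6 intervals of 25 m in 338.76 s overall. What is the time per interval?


Split time = total_time / n_laps = 338.76 / 6
Split time = 56.46 s per lap

56.46 s


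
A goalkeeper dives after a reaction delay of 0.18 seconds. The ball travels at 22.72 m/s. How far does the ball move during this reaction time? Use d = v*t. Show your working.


d = v * t
d = 22.72 * 0.18
d = 4.0896 m

4.0896 m


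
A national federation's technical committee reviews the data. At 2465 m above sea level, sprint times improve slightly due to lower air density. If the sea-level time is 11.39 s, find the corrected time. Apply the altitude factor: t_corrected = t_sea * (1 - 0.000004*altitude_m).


Correction factor = 1 - 0.000004 * 2465 = 0.99014
t_corrected = t_sea * factor = 11.39 * 0.99014
t_corrected = 11.2777 s

11.2777 s


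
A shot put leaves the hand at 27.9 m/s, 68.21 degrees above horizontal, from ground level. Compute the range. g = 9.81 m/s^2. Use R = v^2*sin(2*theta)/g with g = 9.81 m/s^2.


R = v^2 * sin(2*theta) / g
Convert angle to radians: theta = 68.21 deg = 1.1905 rad
sin(2*theta) = sin(2.381) = 0.6894
R = 27.9^2 * 0.6894 / 9.81
R = 778.41 * 0.6894 / 9.81 = 54.7003 m

54.7003 m


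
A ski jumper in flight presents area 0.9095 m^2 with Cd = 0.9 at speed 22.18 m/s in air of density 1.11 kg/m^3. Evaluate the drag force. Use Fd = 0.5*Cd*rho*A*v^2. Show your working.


Fd = 0.5 * Cd * rho * A * v^2
Fd = 0.5 * 0.9 * 1.11 * 0.9095 * 22.18^2
v^2 = 491.9524
Fd = 0.5 * 0.9 * 1.11 * 0.9095 * 491.9524 = 223.4916 N

223.4916 N


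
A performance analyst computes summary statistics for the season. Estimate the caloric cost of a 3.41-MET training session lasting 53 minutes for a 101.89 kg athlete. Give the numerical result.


kcal = MET * mass * time_hr
Convert time: 53 min = 0.8833 hr
kcal = 3.41 * 101.89 * 0.8833
kcal = 306.9097 kcal

306.9097 kcal


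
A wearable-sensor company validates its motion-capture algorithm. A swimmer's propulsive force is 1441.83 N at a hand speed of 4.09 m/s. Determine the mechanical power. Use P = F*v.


P = F * v
P = 1441.83 * 4.09
P = 5897.0847 W

5897.0847 W


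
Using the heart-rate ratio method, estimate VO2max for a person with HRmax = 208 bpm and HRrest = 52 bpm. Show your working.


VO2max = 15.3 * HRmax / HRrest
VO2max = 15.3 * 208 / 52
VO2max = 3182.4 / 52 = 61.2 mL/kg/min

61.2 mL/kg/min


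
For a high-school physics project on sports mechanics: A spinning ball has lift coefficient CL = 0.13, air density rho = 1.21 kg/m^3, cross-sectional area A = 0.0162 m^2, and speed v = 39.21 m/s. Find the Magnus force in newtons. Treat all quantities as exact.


FM = 0.5 * CL * rho * A * v^2
FM = 0.5 * 0.13 * 1.21 * 0.0162 * 39.21^2
v^2 = 1537.4241
FM = 0.5 * 0.13 * 1.21 * 0.0162 * 1537.4241 = 1.9589 N

1.9589 N


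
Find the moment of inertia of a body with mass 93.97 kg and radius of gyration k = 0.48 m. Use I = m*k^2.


I = m * k^2
I = 93.97 * 0.48^2
I = 93.97 * 0.2304 = 21.6507 kg*m^2

21.6507 kg*m^2


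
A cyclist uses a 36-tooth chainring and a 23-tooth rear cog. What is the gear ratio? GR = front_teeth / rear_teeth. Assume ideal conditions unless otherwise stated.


GR = front_teeth / rear_teeth
GR = 36 / 23
GR = 1.5652

1.5652


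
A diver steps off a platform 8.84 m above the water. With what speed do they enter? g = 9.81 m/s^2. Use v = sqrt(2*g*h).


v = sqrt(2 * g * h)
v = sqrt(2 * 9.81 * 8.84)
v = sqrt(173.4408) = 13.1697 m/s

13.1697 m/s


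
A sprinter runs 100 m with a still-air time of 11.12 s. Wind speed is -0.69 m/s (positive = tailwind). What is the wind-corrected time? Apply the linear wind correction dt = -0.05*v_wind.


dt = -0.05 * v_wind = -0.05 * -0.69 = 0.0345 s
t_corrected = t_still + dt = 11.12 + (0.0345)
t_corrected = 11.1545 s

11.1545 s


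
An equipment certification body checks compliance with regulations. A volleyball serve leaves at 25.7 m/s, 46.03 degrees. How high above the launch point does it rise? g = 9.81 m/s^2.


H = (v*sin(theta))^2 / (2*g)
vy = v*sin(theta) = 25.7 * sin(46.03 deg) = 18.4964 m/s
H = vy^2 / (2*g) = 342.116 / (2*9.81)
H = 342.116 / 19.62 = 17.4371 m

17.4371 m


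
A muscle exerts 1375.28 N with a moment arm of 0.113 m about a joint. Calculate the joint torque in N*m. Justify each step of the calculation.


tau = F * d
tau = 1375.28 * 0.113
tau = 155.4066 N*m

155.4066 N*m


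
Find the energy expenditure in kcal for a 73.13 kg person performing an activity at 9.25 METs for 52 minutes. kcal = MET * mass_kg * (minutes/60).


kcal = MET * mass * time_hr
Convert time: 52 min = 0.8667 hr
kcal = 9.25 * 73.13 * 0.8667
kcal = 586.2588 kcal

586.2588 kcal


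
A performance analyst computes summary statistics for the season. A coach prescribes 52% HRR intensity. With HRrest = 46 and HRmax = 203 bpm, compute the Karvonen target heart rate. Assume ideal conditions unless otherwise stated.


Target = HRrest + pct*(HRmax - HRrest)
Heart rate reserve = HRmax - HRrest = 203 - 46 = 157 bpm
Fraction = 52% = 0.52
Target = 46 + 0.52 * 157
Target = 46 + 81.64 = 127.64 bpm

127.64 bpm


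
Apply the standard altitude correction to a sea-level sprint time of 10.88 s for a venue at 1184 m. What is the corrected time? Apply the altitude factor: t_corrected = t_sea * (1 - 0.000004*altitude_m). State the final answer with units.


Correction factor = 1 - 0.000004 * 1184 = 0.995264
t_corrected = t_sea * factor = 10.88 * 0.995264
t_corrected = 10.8285 s

10.8285 s


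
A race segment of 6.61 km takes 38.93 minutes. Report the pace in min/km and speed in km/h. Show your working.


Pace = time / distance = 38.93 min / 6.61 km = 5.8896 min/km
Speed = distance / time_in_hours = 6.61 / 0.6488 hr
Speed = 10.1875 km/h

5.8896 min/km, 10.1875 km/h


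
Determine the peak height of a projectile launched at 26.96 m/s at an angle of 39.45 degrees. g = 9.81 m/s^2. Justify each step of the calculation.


H = (v*sin(theta))^2 / (2*g)
vy = v*sin(theta) = 26.96 * sin(39.45 deg) = 17.1305 m/s
H = vy^2 / (2*g) = 293.4543 / (2*9.81)
H = 293.4543 / 19.62 = 14.9569 m

14.9569 m


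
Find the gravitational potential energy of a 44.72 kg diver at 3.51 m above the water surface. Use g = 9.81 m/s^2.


PE = m * g * h
PE = 44.72 * 9.81 * 3.51
PE = 438.7032 * 3.51 = 1539.8482 J

1539.8482 J


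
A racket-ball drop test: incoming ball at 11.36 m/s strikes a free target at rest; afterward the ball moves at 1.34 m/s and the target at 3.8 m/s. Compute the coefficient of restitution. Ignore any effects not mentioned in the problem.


e = (v2_after - v1_after) / (v1_before - v2_before)
Numerator = 3.8 - 1.34 = 2.46
Denominator = 11.36 - 0 = 11.36
e = 2.46 / 11.36 = 0.2165

0.2165


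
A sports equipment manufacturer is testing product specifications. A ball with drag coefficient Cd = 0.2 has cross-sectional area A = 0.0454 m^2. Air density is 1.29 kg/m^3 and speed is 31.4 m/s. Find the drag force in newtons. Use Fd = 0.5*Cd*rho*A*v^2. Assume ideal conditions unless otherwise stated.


Fd = 0.5 * Cd * rho * A * v^2
Fd = 0.5 * 0.2 * 1.29 * 0.0454 * 31.4^2
v^2 = 985.96
Fd = 0.5 * 0.2 * 1.29 * 0.0454 * 985.96 = 5.7744 N

5.7744 N


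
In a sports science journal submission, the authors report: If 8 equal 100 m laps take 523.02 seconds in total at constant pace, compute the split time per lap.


Split time = total_time / n_laps = 523.02 / 8
Split time = 65.3775 s per lap

65.3775 s


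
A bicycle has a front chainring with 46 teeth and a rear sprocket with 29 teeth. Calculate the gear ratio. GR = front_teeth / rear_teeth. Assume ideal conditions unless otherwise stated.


GR = front_teeth / rear_teeth
GR = 46 / 29
GR = 1.5862

1.5862


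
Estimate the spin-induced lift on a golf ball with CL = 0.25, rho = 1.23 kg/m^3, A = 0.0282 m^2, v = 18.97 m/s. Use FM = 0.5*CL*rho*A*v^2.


FM = 0.5 * CL * rho * A * v^2
FM = 0.5 * 0.25 * 1.23 * 0.0282 * 18.97^2
v^2 = 359.8609
FM = 0.5 * 0.25 * 1.23 * 0.0282 * 359.8609 = 1.5603 N

1.5603 N


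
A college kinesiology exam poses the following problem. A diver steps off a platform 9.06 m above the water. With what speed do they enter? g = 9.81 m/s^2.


v = sqrt(2 * g * h)
v = sqrt(2 * 9.81 * 9.06)
v = sqrt(177.7572) = 13.3326 m/s

13.3326 m/s


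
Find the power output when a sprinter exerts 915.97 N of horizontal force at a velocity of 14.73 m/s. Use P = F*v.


P = F * v
P = 915.97 * 14.73
P = 13492.2381 W

13492.2381 W


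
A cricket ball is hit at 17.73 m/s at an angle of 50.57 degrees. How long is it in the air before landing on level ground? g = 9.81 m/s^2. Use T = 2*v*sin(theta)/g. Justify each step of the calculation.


T = 2*v*sin(theta)/g
sin(theta) = sin(50.57 deg) = 0.7724
T = 2*17.73*0.7724 / 9.81
T = 27.3893 / 9.81 = 2.792 s

2.792 s


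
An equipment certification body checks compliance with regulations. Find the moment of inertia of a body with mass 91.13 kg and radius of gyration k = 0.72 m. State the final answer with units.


I = m * k^2
I = 91.13 * 0.72^2
I = 91.13 * 0.5184 = 47.2418 kg*m^2

47.2418 kg*m^2


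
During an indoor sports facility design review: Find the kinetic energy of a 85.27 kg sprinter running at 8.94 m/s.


KE = 0.5 * m * v^2
KE = 0.5 * 85.27 * 8.94^2
KE = 0.5 * 85.27 * 79.9236 = 3407.5427 J

3407.5427 J


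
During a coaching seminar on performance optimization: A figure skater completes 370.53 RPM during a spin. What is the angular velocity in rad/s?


omega = RPM * 2 * pi / 60
omega = 370.53 * 2 * 3.14159 / 60
omega = 2328.1087 / 60 = 38.8018 rad/s

38.8018 rad/s


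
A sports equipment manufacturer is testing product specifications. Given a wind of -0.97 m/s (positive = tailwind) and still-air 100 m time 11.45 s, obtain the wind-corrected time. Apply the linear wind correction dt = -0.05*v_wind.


dt = -0.05 * v_wind = -0.05 * -0.97 = 0.0485 s
t_corrected = t_still + dt = 11.45 + (0.0485)
t_corrected = 11.4985 s

11.4985 s


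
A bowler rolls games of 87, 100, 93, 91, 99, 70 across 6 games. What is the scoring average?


Average = sum / n
Sum = 540
Average = 540 / 6 = 90

90


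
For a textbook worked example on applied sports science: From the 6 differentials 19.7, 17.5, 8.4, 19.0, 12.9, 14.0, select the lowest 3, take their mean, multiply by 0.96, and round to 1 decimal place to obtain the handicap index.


All differentials: 19.7, 17.5, 8.4, 19.0, 12.9, 14.0
Sorted: 8.4, 12.9, 14.0, 17.5, 19.0, 19.7
Best 3: 8.4, 12.9, 14.0
Average of best = 35.3 / 3 = 11.7667
Raw index = 11.7667 * 0.96 = 11.296
Handicap index = round(11.296, 1) = 11.3

11.3


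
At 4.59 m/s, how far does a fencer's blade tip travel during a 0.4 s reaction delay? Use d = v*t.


d = v * t
d = 4.59 * 0.4
d = 1.836 m

1.836 m


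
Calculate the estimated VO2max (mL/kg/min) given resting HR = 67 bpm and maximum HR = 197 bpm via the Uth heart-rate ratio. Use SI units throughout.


VO2max = 15.3 * HRmax / HRrest
VO2max = 15.3 * 197 / 67
VO2max = 3014.1 / 67 = 44.9866 mL/kg/min

44.9866 mL/kg/min


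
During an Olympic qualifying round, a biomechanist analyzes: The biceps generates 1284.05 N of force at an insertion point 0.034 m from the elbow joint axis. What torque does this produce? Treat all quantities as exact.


tau = F * d
tau = 1284.05 * 0.034
tau = 43.6577 N*m

43.6577 N*m


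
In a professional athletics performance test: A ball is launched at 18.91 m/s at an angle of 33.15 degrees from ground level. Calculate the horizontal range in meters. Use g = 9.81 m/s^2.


R = v^2 * sin(2*theta) / g
Convert angle to radians: theta = 33.15 deg = 0.5786 rad
sin(2*theta) = sin(1.1572) = 0.9157
R = 18.91^2 * 0.9157 / 9.81
R = 357.5881 * 0.9157 / 9.81 = 33.3772 m

33.3772 m


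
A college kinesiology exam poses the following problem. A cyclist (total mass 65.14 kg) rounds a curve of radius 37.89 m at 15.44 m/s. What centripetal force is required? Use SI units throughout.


Fc = m * v^2 / r
v^2 = 15.44^2 = 238.3936
Fc = 65.14 * 238.3936 / 37.89
Fc = 15528.9591 / 37.89 = 409.8432 N

409.8432 N


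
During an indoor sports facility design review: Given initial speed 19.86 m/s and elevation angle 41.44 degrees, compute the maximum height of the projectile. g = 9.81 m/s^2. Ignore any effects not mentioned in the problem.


H = (v*sin(theta))^2 / (2*g)
vy = v*sin(theta) = 19.86 * sin(41.44 deg) = 13.1441 m/s
H = vy^2 / (2*g) = 172.7661 / (2*9.81)
H = 172.7661 / 19.62 = 8.8056 m

8.8056 m


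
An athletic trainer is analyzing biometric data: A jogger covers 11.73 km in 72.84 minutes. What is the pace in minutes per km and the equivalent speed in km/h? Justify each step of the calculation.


Pace = time / distance = 72.84 min / 11.73 km = 6.2097 min/km
Speed = distance / time_in_hours = 11.73 / 1.214 hr
Speed = 9.6623 km/h

6.2097 min/km, 9.6623 km/h


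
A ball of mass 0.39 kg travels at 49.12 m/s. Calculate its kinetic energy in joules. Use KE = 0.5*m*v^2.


KE = 0.5 * m * v^2
KE = 0.5 * 0.39 * 49.12^2
KE = 0.5 * 0.39 * 2412.7744 = 470.491 J

470.491 J


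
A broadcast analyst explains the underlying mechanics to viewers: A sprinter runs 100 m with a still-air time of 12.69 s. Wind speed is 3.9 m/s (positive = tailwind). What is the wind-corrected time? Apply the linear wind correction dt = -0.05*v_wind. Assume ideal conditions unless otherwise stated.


dt = -0.05 * v_wind = -0.05 * 3.9 = -0.195 s
t_corrected = t_still + dt = 12.69 + (-0.195)
t_corrected = 12.495 s

12.495 s


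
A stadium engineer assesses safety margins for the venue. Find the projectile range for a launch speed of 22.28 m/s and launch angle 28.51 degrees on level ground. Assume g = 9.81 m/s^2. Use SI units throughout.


R = v^2 * sin(2*theta) / g
Convert angle to radians: theta = 28.51 deg = 0.4976 rad
sin(2*theta) = sin(0.9952) = 0.8389
R = 22.28^2 * 0.8389 / 9.81
R = 496.3984 * 0.8389 / 9.81 = 42.4474 m

42.4474 m


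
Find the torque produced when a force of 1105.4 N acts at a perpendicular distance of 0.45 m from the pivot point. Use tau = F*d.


tau = F * d
tau = 1105.4 * 0.45
tau = 497.43 N*m

497.43 N*m


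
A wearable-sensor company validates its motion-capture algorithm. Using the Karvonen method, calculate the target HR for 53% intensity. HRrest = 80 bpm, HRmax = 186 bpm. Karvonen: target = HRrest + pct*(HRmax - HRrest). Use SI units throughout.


Target = HRrest + pct*(HRmax - HRrest)
Heart rate reserve = HRmax - HRrest = 186 - 80 = 106 bpm
Fraction = 53% = 0.53
Target = 80 + 0.53 * 106
Target = 80 + 56.18 = 136.18 bpm

136.18 bpm


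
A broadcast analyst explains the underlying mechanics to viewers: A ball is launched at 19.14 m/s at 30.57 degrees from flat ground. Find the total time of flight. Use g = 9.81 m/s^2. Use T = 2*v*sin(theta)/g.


T = 2*v*sin(theta)/g
sin(theta) = sin(30.57 deg) = 0.5086
T = 2*19.14*0.5086 / 9.81
T = 19.4689 / 9.81 = 1.9846 s

1.9846 s


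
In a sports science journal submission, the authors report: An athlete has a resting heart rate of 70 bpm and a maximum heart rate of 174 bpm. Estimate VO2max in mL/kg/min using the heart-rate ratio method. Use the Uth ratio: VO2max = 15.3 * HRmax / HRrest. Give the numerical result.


VO2max = 15.3 * HRmax / HRrest
VO2max = 15.3 * 174 / 70
VO2max = 2662.2 / 70 = 38.0314 mL/kg/min

38.0314 mL/kg/min


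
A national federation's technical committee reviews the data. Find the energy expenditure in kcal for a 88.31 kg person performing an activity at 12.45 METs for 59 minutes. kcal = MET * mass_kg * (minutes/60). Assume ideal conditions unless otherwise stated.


kcal = MET * mass * time_hr
Convert time: 59 min = 0.9833 hr
kcal = 12.45 * 88.31 * 0.9833
kcal = 1081.1352 kcal

1081.1352 kcal


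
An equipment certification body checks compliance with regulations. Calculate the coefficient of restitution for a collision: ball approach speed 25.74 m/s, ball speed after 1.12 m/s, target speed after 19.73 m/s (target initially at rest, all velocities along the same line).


e = (v2_after - v1_after) / (v1_before - v2_before)
Numerator = 19.73 - 1.12 = 18.61
Denominator = 25.74 - 0 = 25.74
e = 18.61 / 25.74 = 0.723

0.723


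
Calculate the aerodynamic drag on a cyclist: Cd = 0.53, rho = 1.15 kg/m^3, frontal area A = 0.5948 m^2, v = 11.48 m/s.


Fd = 0.5 * Cd * rho * A * v^2
Fd = 0.5 * 0.53 * 1.15 * 0.5948 * 11.48^2
v^2 = 131.7904
Fd = 0.5 * 0.53 * 1.15 * 0.5948 * 131.7904 = 23.889 N

23.889 N


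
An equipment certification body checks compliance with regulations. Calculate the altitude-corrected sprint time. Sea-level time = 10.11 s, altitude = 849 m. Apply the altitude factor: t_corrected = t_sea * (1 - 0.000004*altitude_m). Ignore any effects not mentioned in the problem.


Correction factor = 1 - 0.000004 * 849 = 0.996604
t_corrected = t_sea * factor = 10.11 * 0.996604
t_corrected = 10.0757 s

10.0757 s


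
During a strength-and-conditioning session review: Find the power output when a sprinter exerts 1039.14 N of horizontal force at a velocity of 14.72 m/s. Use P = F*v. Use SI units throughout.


P = F * v
P = 1039.14 * 14.72
P = 15296.1408 W

15296.1408 W


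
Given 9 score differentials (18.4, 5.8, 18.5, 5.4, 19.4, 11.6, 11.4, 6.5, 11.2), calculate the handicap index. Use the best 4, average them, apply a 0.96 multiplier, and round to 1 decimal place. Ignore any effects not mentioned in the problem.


All differentials: 18.4, 5.8, 18.5, 5.4, 19.4, 11.6, 11.4, 6.5, 11.2
Sorted: 5.4, 5.8, 6.5, 11.2, 11.4, 11.6, 18.4, 18.5, 19.4
Best 4: 5.4, 5.8, 6.5, 11.2
Average of best = 28.9 / 4 = 7.225
Raw index = 7.225 * 0.96 = 6.936
Handicap index = round(6.936, 1) = 6.9

6.9


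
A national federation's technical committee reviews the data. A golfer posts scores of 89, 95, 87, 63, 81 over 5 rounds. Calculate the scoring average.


Average = sum / n
Sum = 415
Average = 415 / 5 = 83

83


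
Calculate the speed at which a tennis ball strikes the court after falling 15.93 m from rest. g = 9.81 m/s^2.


v = sqrt(2 * g * h)
v = sqrt(2 * 9.81 * 15.93)
v = sqrt(312.5466) = 17.679 m/s

17.679 m/s


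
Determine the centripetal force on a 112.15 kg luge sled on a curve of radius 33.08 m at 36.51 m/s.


Fc = m * v^2 / r
v^2 = 36.51^2 = 1332.9801
Fc = 112.15 * 1332.9801 / 33.08
Fc = 149493.7182 / 33.08 = 4519.1571 N

4519.1571 N


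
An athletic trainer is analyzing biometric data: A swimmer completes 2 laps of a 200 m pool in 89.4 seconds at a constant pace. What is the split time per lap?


Split time = total_time / n_laps = 89.4 / 2
Split time = 44.7 s per lap

44.7 s


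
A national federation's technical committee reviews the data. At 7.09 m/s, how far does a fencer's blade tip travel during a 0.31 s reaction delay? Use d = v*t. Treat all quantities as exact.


d = v * t
d = 7.09 * 0.31
d = 2.1979 m

2.1979 m


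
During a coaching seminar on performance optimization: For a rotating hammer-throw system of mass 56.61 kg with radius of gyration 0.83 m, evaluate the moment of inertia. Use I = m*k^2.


I = m * k^2
I = 56.61 * 0.83^2
I = 56.61 * 0.6889 = 38.9986 kg*m^2

38.9986 kg*m^2


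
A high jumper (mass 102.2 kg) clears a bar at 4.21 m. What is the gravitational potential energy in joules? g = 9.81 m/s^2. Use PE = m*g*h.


PE = m * g * h
PE = 102.2 * 9.81 * 4.21
PE = 1002.582 * 4.21 = 4220.8702 J

4220.8702 J


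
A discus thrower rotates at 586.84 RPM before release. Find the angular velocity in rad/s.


omega = RPM * 2 * pi / 60
omega = 586.84 * 2 * 3.14159 / 60
omega = 3687.2245 / 60 = 61.4537 rad/s

61.4537 rad/s


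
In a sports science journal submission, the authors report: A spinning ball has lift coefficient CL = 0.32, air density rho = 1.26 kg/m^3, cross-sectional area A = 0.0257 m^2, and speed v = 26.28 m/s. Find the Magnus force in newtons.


FM = 0.5 * CL * rho * A * v^2
FM = 0.5 * 0.32 * 1.26 * 0.0257 * 26.28^2
v^2 = 690.6384
FM = 0.5 * 0.32 * 1.26 * 0.0257 * 690.6384 = 3.5783 N

3.5783 N


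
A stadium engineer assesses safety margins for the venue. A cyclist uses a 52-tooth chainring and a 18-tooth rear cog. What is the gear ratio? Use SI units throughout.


GR = front_teeth / rear_teeth
GR = 52 / 18
GR = 2.8889

2.8889


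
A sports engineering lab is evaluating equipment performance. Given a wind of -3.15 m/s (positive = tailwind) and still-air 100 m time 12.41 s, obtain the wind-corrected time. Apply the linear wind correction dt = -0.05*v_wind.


dt = -0.05 * v_wind = -0.05 * -3.15 = 0.1575 s
t_corrected = t_still + dt = 12.41 + (0.1575)
t_corrected = 12.5675 s

12.5675 s


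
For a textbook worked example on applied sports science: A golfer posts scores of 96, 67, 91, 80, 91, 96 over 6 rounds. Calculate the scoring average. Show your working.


Average = sum / n
Sum = 521
Average = 521 / 6 = 86.8333

86.8333


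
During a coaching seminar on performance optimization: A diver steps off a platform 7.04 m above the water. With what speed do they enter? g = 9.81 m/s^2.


v = sqrt(2 * g * h)
v = sqrt(2 * 9.81 * 7.04)
v = sqrt(138.1248) = 11.7527 m/s

11.7527 m/s


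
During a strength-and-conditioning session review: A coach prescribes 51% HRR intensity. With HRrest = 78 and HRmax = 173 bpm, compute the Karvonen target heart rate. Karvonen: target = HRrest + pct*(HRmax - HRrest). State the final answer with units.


Target = HRrest + pct*(HRmax - HRrest)
Heart rate reserve = HRmax - HRrest = 173 - 78 = 95 bpm
Fraction = 51% = 0.51
Target = 78 + 0.51 * 95
Target = 78 + 48.45 = 126.45 bpm

126.45 bpm


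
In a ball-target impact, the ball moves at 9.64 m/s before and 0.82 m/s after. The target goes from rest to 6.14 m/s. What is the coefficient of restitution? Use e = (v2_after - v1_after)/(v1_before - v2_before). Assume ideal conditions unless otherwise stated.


e = (v2_after - v1_after) / (v1_before - v2_before)
Numerator = 6.14 - 0.82 = 5.32
Denominator = 9.64 - 0 = 9.64
e = 5.32 / 9.64 = 0.5519

0.5519


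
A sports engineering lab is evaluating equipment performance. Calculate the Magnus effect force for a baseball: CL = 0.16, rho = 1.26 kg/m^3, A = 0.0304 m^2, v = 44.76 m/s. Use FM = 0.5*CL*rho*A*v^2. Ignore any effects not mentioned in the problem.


FM = 0.5 * CL * rho * A * v^2
FM = 0.5 * 0.16 * 1.26 * 0.0304 * 44.76^2
v^2 = 2003.4576
FM = 0.5 * 0.16 * 1.26 * 0.0304 * 2003.4576 = 6.1392 N

6.1392 N


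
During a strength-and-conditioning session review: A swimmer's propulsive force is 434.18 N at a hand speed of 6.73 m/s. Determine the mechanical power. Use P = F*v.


P = F * v
P = 434.18 * 6.73
P = 2922.0314 W

2922.0314 W


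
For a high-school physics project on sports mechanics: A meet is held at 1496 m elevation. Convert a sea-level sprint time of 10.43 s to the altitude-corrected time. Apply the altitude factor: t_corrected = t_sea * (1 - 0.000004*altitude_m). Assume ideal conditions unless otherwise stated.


Correction factor = 1 - 0.000004 * 1496 = 0.994016
t_corrected = t_sea * factor = 10.43 * 0.994016
t_corrected = 10.3676 s

10.3676 s


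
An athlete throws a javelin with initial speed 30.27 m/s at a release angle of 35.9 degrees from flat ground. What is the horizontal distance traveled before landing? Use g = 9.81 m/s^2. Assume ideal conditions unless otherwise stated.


R = v^2 * sin(2*theta) / g
Convert angle to radians: theta = 35.9 deg = 0.6266 rad
sin(2*theta) = sin(1.2531) = 0.95
R = 30.27^2 * 0.95 / 9.81
R = 916.2729 * 0.95 / 9.81 = 88.7292 m

88.7292 m


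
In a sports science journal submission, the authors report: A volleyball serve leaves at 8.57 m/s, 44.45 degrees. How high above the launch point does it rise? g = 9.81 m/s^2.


H = (v*sin(theta))^2 / (2*g)
vy = v*sin(theta) = 8.57 * sin(44.45 deg) = 6.0015 m/s
H = vy^2 / (2*g) = 36.0175 / (2*9.81)
H = 36.0175 / 19.62 = 1.8358 m

1.8358 m


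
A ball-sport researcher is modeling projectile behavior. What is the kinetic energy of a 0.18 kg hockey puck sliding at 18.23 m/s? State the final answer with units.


KE = 0.5 * m * v^2
KE = 0.5 * 0.18 * 18.23^2
KE = 0.5 * 0.18 * 332.3329 = 29.91 J

29.91 J


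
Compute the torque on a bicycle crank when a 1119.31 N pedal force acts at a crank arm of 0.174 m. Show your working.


tau = F * d
tau = 1119.31 * 0.174
tau = 194.7599 N*m

194.7599 N*m


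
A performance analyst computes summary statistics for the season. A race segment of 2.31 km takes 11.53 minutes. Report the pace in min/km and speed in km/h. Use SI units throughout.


Pace = time / distance = 11.53 min / 2.31 km = 4.9913 min/km
Speed = distance / time_in_hours = 2.31 / 0.1922 hr
Speed = 12.0208 km/h

4.9913 min/km, 12.0208 km/h


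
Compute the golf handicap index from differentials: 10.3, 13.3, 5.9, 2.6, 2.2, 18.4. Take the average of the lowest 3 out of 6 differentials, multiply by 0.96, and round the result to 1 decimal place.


All differentials: 10.3, 13.3, 5.9, 2.6, 2.2, 18.4
Sorted: 2.2, 2.6, 5.9, 10.3, 13.3, 18.4
Best 3: 2.2, 2.6, 5.9
Average of best = 10.7 / 3 = 3.5667
Raw index = 3.5667 * 0.96 = 3.424
Handicap index = round(3.424, 1) = 3.4

3.4


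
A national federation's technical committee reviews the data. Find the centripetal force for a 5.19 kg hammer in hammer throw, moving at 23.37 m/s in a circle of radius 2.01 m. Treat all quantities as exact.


Fc = m * v^2 / r
v^2 = 23.37^2 = 546.1569
Fc = 5.19 * 546.1569 / 2.01
Fc = 2834.5543 / 2.01 = 1410.226 N

1410.226 N


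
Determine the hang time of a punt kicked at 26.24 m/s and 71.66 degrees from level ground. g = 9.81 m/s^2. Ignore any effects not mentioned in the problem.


T = 2*v*sin(theta)/g
sin(theta) = sin(71.66 deg) = 0.9492
T = 2*26.24*0.9492 / 9.81
T = 49.8143 / 9.81 = 5.0779 s

5.0779 s


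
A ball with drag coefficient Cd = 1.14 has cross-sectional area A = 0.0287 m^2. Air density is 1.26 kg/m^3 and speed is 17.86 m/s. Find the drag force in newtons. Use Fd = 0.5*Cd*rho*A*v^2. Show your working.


Fd = 0.5 * Cd * rho * A * v^2
Fd = 0.5 * 1.14 * 1.26 * 0.0287 * 17.86^2
v^2 = 318.9796
Fd = 0.5 * 1.14 * 1.26 * 0.0287 * 318.9796 = 6.5749 N

6.5749 N


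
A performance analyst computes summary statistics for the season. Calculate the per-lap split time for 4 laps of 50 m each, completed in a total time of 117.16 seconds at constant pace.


Split time = total_time / n_laps = 117.16 / 4
Split time = 29.29 s per lap

29.29 s


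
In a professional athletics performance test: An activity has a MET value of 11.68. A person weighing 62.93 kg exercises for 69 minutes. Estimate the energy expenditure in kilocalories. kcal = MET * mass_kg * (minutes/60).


kcal = MET * mass * time_hr
Convert time: 69 min = 1.15 hr
kcal = 11.68 * 62.93 * 1.15
kcal = 845.2758 kcal

845.2758 kcal


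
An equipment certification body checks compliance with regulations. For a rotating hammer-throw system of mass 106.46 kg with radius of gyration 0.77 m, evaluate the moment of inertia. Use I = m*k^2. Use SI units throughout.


I = m * k^2
I = 106.46 * 0.77^2
I = 106.46 * 0.5929 = 63.1201 kg*m^2

63.1201 kg*m^2


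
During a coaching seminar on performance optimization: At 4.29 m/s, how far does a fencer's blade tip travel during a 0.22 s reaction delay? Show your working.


d = v * t
d = 4.29 * 0.22
d = 0.9438 m

0.9438 m


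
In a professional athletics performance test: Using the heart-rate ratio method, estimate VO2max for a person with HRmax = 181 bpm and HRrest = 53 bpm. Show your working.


VO2max = 15.3 * HRmax / HRrest
VO2max = 15.3 * 181 / 53
VO2max = 2769.3 / 53 = 52.2509 mL/kg/min

52.2509 mL/kg/min


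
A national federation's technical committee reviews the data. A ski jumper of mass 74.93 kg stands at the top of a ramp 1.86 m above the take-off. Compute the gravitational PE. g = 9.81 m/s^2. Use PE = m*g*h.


PE = m * g * h
PE = 74.93 * 9.81 * 1.86
PE = 735.0633 * 1.86 = 1367.2177 J

1367.2177 J


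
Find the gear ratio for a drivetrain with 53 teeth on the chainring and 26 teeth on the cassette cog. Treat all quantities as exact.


GR = front_teeth / rear_teeth
GR = 53 / 26
GR = 2.0385

2.0385


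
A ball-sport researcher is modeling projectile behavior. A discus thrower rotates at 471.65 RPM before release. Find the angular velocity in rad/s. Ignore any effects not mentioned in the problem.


omega = RPM * 2 * pi / 60
omega = 471.65 * 2 * 3.14159 / 60
omega = 2963.4644 / 60 = 49.3911 rad/s

49.3911 rad/s


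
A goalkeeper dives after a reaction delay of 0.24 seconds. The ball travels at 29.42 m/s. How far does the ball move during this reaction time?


d = v * t
d = 29.42 * 0.24
d = 7.0608 m

7.0608 m


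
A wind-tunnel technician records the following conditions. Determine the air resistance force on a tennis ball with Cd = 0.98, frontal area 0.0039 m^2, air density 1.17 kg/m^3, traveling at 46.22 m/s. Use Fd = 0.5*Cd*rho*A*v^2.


Fd = 0.5 * Cd * rho * A * v^2
Fd = 0.5 * 0.98 * 1.17 * 0.0039 * 46.22^2
v^2 = 2136.2884
Fd = 0.5 * 0.98 * 1.17 * 0.0039 * 2136.2884 = 4.7765 N

4.7765 N


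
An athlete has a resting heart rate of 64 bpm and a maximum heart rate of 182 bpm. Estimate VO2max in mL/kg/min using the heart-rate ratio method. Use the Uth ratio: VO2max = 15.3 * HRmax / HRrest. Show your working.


VO2max = 15.3 * HRmax / HRrest
VO2max = 15.3 * 182 / 64
VO2max = 2784.6 / 64 = 43.5094 mL/kg/min

43.5094 mL/kg/min


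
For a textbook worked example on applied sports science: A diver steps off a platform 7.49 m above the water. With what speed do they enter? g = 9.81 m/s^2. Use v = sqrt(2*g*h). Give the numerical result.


v = sqrt(2 * g * h)
v = sqrt(2 * 9.81 * 7.49)
v = sqrt(146.9538) = 12.1225 m/s

12.1225 m/s


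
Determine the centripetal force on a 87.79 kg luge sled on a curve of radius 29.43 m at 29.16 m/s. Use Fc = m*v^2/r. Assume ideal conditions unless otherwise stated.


Fc = m * v^2 / r
v^2 = 29.16^2 = 850.3056
Fc = 87.79 * 850.3056 / 29.43
Fc = 74648.3286 / 29.43 = 2536.4706 N

2536.4706 N


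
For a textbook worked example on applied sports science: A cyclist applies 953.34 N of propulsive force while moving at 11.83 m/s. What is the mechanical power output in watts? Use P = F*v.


P = F * v
P = 953.34 * 11.83
P = 11278.0122 W

11278.0122 W


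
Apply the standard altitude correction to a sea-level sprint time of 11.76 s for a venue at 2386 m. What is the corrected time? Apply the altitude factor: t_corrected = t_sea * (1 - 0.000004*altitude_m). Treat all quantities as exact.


Correction factor = 1 - 0.000004 * 2386 = 0.990456
t_corrected = t_sea * factor = 11.76 * 0.990456
t_corrected = 11.6478 s

11.6478 s


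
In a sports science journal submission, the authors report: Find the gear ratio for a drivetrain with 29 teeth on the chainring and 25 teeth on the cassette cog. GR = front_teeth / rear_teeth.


GR = front_teeth / rear_teeth
GR = 29 / 25
GR = 1.16

1.16


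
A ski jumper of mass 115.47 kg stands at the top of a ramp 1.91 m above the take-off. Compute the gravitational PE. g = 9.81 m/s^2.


PE = m * g * h
PE = 115.47 * 9.81 * 1.91
PE = 1132.7607 * 1.91 = 2163.5729 J

2163.5729 J


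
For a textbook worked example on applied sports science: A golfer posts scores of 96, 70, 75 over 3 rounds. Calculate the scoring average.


Average = sum / n
Sum = 241
Average = 241 / 3 = 80.3333

80.3333


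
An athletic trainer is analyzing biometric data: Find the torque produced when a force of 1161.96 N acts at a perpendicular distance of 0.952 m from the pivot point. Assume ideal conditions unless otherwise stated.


tau = F * d
tau = 1161.96 * 0.952
tau = 1106.1859 N*m

1106.1859 N*m


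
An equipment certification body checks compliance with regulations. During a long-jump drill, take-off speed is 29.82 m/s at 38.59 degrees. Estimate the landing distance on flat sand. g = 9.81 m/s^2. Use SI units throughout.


R = v^2 * sin(2*theta) / g
Convert angle to radians: theta = 38.59 deg = 0.6735 rad
sin(2*theta) = sin(1.347) = 0.9751
R = 29.82^2 * 0.9751 / 9.81
R = 889.2324 * 0.9751 / 9.81 = 88.3859 m

88.3859 m


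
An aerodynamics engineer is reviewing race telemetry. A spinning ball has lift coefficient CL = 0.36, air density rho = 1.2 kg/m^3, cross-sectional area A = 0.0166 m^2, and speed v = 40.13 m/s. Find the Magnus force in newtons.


FM = 0.5 * CL * rho * A * v^2
FM = 0.5 * 0.36 * 1.2 * 0.0166 * 40.13^2
v^2 = 1610.4169
FM = 0.5 * 0.36 * 1.2 * 0.0166 * 1610.4169 = 5.7743 N

5.7743 N


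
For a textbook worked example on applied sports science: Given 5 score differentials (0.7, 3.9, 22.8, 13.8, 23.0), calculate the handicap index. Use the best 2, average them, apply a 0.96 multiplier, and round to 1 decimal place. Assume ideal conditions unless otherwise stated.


All differentials: 0.7, 3.9, 22.8, 13.8, 23.0
Sorted: 0.7, 3.9, 13.8, 22.8, 23.0
Best 2: 0.7, 3.9
Average of best = 4.6 / 2 = 2.3
Raw index = 2.3 * 0.96 = 2.208
Handicap index = round(2.208, 1) = 2.2

2.2


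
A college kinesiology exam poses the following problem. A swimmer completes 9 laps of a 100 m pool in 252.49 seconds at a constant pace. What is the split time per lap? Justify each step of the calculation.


Split time = total_time / n_laps = 252.49 / 9
Split time = 28.0544 s per lap

28.0544 s


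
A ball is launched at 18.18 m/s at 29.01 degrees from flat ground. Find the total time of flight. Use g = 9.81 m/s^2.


T = 2*v*sin(theta)/g
sin(theta) = sin(29.01 deg) = 0.485
T = 2*18.18*0.485 / 9.81
T = 17.6332 / 9.81 = 1.7975 s

1.7975 s


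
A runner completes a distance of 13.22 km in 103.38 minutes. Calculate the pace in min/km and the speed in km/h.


Pace = time / distance = 103.38 min / 13.22 km = 7.82 min/km
Speed = distance / time_in_hours = 13.22 / 1.723 hr
Speed = 7.6727 km/h

7.82 min/km, 7.6727 km/h


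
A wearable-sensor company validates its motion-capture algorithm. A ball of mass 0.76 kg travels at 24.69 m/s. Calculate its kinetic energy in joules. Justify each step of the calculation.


KE = 0.5 * m * v^2
KE = 0.5 * 0.76 * 24.69^2
KE = 0.5 * 0.76 * 609.5961 = 231.6465 J

231.6465 J


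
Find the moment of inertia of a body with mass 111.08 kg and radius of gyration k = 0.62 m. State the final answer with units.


I = m * k^2
I = 111.08 * 0.62^2
I = 111.08 * 0.3844 = 42.6992 kg*m^2

42.6992 kg*m^2


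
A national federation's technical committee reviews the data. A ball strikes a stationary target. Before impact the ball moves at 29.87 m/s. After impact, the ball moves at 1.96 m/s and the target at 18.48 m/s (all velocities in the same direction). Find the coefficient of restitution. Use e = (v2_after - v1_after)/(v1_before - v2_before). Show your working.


e = (v2_after - v1_after) / (v1_before - v2_before)
Numerator = 18.48 - 1.96 = 16.52
Denominator = 29.87 - 0 = 29.87
e = 16.52 / 29.87 = 0.5531

0.5531


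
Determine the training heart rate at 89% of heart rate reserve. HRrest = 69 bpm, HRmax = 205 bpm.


Target = HRrest + pct*(HRmax - HRrest)
Heart rate reserve = HRmax - HRrest = 205 - 69 = 136 bpm
Fraction = 89% = 0.89
Target = 69 + 0.89 * 136
Target = 69 + 121.04 = 190.04 bpm

190.04 bpm


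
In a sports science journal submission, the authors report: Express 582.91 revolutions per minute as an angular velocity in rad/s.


omega = RPM * 2 * pi / 60
omega = 582.91 * 2 * 3.14159 / 60
omega = 3662.5315 / 60 = 61.0422 rad/s

61.0422 rad/s


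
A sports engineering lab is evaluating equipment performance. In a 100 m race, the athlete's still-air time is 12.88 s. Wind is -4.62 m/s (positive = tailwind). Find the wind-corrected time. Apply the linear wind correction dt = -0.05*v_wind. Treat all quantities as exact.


dt = -0.05 * v_wind = -0.05 * -4.62 = 0.231 s
t_corrected = t_still + dt = 12.88 + (0.231)
t_corrected = 13.111 s

13.111 s


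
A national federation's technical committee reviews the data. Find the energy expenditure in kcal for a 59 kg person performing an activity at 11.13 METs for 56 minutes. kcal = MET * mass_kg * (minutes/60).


kcal = MET * mass * time_hr
Convert time: 56 min = 0.9333 hr
kcal = 11.13 * 59 * 0.9333
kcal = 612.892 kcal

612.892 kcal


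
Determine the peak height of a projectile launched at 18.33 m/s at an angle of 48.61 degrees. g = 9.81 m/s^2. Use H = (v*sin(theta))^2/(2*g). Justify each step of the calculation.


H = (v*sin(theta))^2 / (2*g)
vy = v*sin(theta) = 18.33 * sin(48.61 deg) = 13.7517 m/s
H = vy^2 / (2*g) = 189.1079 / (2*9.81)
H = 189.1079 / 19.62 = 9.6385 m

9.6385 m


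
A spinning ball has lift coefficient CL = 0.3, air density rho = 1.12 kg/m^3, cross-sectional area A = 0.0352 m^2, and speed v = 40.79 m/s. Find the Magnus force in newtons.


FM = 0.5 * CL * rho * A * v^2
FM = 0.5 * 0.3 * 1.12 * 0.0352 * 40.79^2
v^2 = 1663.8241
FM = 0.5 * 0.3 * 1.12 * 0.0352 * 1663.8241 = 9.8392 N

9.8392 N
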